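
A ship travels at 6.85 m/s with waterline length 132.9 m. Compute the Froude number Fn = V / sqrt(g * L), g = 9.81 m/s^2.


Formula: Fn = V / sqrt(g * L)
Step 1 — g * L = 9.81 * 132.9 = 1303.749
Step 2 — sqrt(g * L) = sqrt(1303.749) = 36.107465
Step 3 — Fn = 6.85 / 36.107465 ≈ 0.18971 (5 s.f.)

0.18971


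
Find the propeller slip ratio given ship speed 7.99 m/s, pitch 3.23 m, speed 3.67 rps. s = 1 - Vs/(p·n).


Formula: s = 1 - Vs / (p * n)
Step 1 — p * n = 3.23 * 3.67 = 11.8541
Step 2 — Vs / (p*n) = 7.99 / 11.8541 = 0.674028 (6 d.p.)
Step 3 — s = 1 - 0.674028 = 0.325972

0.325972


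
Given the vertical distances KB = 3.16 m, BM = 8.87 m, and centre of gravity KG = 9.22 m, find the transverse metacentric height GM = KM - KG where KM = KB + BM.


Formula: GM = KB + BM - KG
Step 1 — KM = KB + BM = 3.16 + 8.87 = 12.03 m
Step 2 — GM = KM - KG = 12.03 - 9.22 = 2.81 m

2.81 m


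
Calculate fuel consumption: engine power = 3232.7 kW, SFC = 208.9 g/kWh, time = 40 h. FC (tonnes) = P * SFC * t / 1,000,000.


Formula: FC (tonnes) = P * SFC * t / 1,000,000
Step 1 — P * SFC * t = 3232.7 * 208.9 * 40 = 27012441.2 g
Step 2 — FC (tonnes) = 27012441.2 / 1,000,000 ≈ 27.012 tonnes (5 s.f.)

27.012 tonnes


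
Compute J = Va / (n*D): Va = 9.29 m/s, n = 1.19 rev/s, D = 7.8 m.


Formula: J = Va / (n * D)
Step 1 — n * D = 1.19 * 7.8 = 9.282
Step 2 — J = 9.29 / 9.282 ≈ 1.0009 (5 s.f.)

1.0009


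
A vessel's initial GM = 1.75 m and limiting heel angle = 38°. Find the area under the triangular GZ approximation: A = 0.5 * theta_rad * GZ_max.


Formula: GZ_max = GM * sin(theta); Area = 0.5 * theta_rad * GZ_max
Step 1 — GZ_max = 1.75 * sin(38°) = 1.75 * 0.615661 = 1.077407 m
Step 2 — theta_rad = 38 * pi/180 = 0.663225 rad
Step 3 — Area = 0.5 * 0.663225 * 1.077407 ≈ 0.35728 m·rad (5 s.f.)

0.35728 m·rad


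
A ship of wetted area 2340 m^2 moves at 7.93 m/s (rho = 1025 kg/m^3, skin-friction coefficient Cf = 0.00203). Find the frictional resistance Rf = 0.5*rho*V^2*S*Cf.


Formula: Rf = 0.5 * rho * V^2 * S * Cf
Step 1 — V^2 = 7.93^2 = 62.8849
Step 2 — 0.5 * rho * V^2 = 0.5 * 1025 * 62.8849 = 32228.51125
Step 3 — Rf = 32228.51125 * 2340 * 0.00203 ≈ 153090 N (5 s.f.)

153090 N


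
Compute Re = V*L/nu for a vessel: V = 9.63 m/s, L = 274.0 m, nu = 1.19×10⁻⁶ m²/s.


Formula: Re = V * L / nu
Step 1 — V * L = 9.63 * 274.0 = 2638.62 m^2/s
Step 2 — Re = 2638.62 / 1.19e-6 = 2.22e+09

2.22e+09


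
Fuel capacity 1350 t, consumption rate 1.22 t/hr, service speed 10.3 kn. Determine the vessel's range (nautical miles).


Formula: endurance = fuel / rate; range = endurance * speed
Step 1 — endurance = 1350 / 1.22 = 1106.5574 hours
Step 2 — range = 1106.5574 * 10.3 ≈ 11398 nautical miles (5 s.f.)

11398 NM


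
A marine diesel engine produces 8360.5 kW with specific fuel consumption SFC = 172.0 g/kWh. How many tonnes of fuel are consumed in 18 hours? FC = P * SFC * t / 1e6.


Formula: FC (tonnes) = P * SFC * t / 1,000,000
Step 1 — P * SFC * t = 8360.5 * 172.0 * 18 = 25884108.0 g
Step 2 — FC (tonnes) = 25884108.0 / 1,000,000 ≈ 25.884 tonnes (5 s.f.)

25.884 tonnes


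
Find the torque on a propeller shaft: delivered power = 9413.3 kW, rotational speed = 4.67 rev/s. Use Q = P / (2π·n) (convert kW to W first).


Formula: Q = P_W / (2 * pi * n)
Step 1 — P_W = 9413.3 kW * 1000 = 9413300.0 W
Step 2 — 2 * pi * n = 2 * pi * 4.67 = 29.342475
Step 3 — Q = 9413300.0 / 29.342475 ≈ 320810 N·m (5 s.f.)

320810 N·m


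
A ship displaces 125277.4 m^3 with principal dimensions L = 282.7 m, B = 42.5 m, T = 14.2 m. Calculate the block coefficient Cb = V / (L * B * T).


Formula: Cb = V / (L * B * T)
Step 1 — L * B * T = 282.7 * 42.5 * 14.2 = 170609.45 m^3
Step 2 — Cb = 125277.4 / 170609.45 ≈ 0.73429 (5 s.f.)

0.73429


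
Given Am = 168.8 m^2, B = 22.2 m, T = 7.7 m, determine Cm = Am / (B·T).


Formula: Cm = Am / (B * T)
Step 1 — B * T = 22.2 * 7.7 = 170.94 m^2
Step 2 — Cm = 168.8 / 170.94 ≈ 0.98748 (5 s.f.)

0.98748


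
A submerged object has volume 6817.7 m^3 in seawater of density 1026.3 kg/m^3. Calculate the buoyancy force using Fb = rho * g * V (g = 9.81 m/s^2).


Formula: Fb = rho * g * V
Substituting: Fb = 1026.3 * 9.81 * 6817.7
Intermediate: 1026.3 * 9.81 = 10068.003
Result: Fb = 10068.003 * 6817.7 ≈ 68641000 N (5 s.f.)

68641000 N


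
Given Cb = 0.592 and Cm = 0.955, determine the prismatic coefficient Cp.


Formula: Cp = Cb / Cm
Substituting: Cp = 0.592 / 0.955
Result: Cp ≈ 0.61990 (5 s.f.)

0.61990


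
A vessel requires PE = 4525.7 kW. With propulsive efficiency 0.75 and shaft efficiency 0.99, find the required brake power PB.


Formula: PB = PE / (eta_D * eta_S)
Step 1 — combined efficiency = eta_D * eta_S = 0.75 * 0.99 = 0.7425
Step 2 — PB = 4525.7 / 0.7425 ≈ 6095.2 kW (5 s.f.)

6095.2 kW


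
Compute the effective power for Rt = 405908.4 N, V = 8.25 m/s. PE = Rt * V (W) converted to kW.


Formula: PE = Rt * V / 1000 (kW)
Step 1 — PE (W) = 405908.4 * 8.25 = 3348744.3 W
Step 2 — PE (kW) = 3348744.3 / 1000 ≈ 3348.7 kW (5 s.f.)

3348.7 kW


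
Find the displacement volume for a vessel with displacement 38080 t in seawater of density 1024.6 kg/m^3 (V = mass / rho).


Formula: V = mass / rho
Step 1 — convert tonnes to kg: 38080 t * 1000 = 38080000 kg
Step 2 — V = 38080000 / 1024.6 ≈ 37166 m^3 (5 s.f.)

37166 m^3


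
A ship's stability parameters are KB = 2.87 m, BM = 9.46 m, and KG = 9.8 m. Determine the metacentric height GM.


Formula: GM = KB + BM - KG
Step 1 — KM = KB + BM = 2.87 + 9.46 = 12.33 m
Step 2 — GM = KM - KG = 12.33 - 9.8 = 2.53 m

2.53 m


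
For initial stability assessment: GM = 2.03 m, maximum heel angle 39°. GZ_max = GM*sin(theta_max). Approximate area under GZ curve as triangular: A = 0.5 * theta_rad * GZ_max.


Formula: GZ_max = GM * sin(theta); Area = 0.5 * theta_rad * GZ_max
Step 1 — GZ_max = 2.03 * sin(39°) = 2.03 * 0.62932 = 1.27752 m
Step 2 — theta_rad = 39 * pi/180 = 0.680678 rad
Step 3 — Area = 0.5 * 0.680678 * 1.27752 ≈ 0.43479 m·rad (5 s.f.)

0.43479 m·rad


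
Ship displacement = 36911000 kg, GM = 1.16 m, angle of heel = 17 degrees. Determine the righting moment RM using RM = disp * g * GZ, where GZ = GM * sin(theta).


Formula: GZ = GM * sin(theta); RM = disp * g * GZ
Step 1 — GZ = 1.16 * sin(17°) = 1.16 * 0.292372 = 0.339152 m
Step 2 — RM = 36911000 * 9.81 * 0.339152 ≈ 122810000 N·m (5 s.f.)

122810000 N·m


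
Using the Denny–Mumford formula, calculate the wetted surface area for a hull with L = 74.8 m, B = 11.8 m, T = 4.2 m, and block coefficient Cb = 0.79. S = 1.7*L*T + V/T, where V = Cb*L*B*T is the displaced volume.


Formula: S = 1.7*L*T + V/T with V = Cb*L*B*T, i.e. S = L * (1.7*T + Cb*B)
Step 1 — 1.7*T = 1.7 * 4.2 = 7.14 m
Step 2 — Cb*B = 0.79 * 11.8 = 9.322 m
Step 3 — 1.7*T + Cb*B = 7.14 + 9.322 = 16.462 m
Step 4 — S = 74.8 * 16.462 ≈ 1231.4 m^2 (5 s.f.)

1231.4 m^2


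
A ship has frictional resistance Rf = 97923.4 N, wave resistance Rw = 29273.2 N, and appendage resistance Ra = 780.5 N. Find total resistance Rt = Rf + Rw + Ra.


Formula: Rt = Rf + Rw + Ra
Substituting: Rt = 97923.4 + 29273.2 + 780.5
Result: Rt = 127977.1 N

127977.1 N


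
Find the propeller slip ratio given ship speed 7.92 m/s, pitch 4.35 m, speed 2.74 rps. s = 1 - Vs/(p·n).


Formula: s = 1 - Vs / (p * n)
Step 1 — p * n = 4.35 * 2.74 = 11.919
Step 2 — Vs / (p*n) = 7.92 / 11.919 = 0.664485 (6 d.p.)
Step 3 — s = 1 - 0.664485 = 0.335515

0.335515


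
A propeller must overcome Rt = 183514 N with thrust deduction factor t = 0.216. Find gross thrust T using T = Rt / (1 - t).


Formula: T = Rt / (1 - t)
Step 1 — (1 - t) = 1 - 0.216 = 0.784
Step 2 — T = 183514 / 0.784 ≈ 234070 N (5 s.f.)

234070 N


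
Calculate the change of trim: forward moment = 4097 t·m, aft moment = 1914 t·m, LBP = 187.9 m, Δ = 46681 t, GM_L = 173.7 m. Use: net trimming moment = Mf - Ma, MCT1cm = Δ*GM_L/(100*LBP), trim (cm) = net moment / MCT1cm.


Formula: net trimming moment = Mf - Ma; MCT1cm = Δ*GM_L/(100*LBP); trim = net moment / MCT1cm
Step 1 — net trimming moment = 4097 - 1914 = 2183 t·m
Step 2 — MCT1cm = 46681 * 173.7 / (100 * 187.9) = 431.5322 t·m/cm
Step 3 — trim = 2183 / 431.5322 ≈ 5.0587 cm (5 s.f.)

5.0587 cm


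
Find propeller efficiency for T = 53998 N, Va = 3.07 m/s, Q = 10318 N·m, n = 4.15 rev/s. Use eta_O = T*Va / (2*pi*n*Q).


Formula: eta = T * Va / (2 * pi * n * Q)
Step 1 — numerator = T * Va = 53998 * 3.07 = 165773.86
Step 2 — 2 * pi * n = 2 * pi * 4.15 = 26.075219
Step 3 — denominator = 26.075219 * 10318 = 269044.11
Step 4 — eta = 165773.86 / 269044.11 ≈ 0.61616 (5 s.f.)

0.61616


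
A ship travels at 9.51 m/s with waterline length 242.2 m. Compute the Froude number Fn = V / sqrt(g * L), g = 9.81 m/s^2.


Formula: Fn = V / sqrt(g * L)
Step 1 — g * L = 9.81 * 242.2 = 2375.982
Step 2 — sqrt(g * L) = sqrt(2375.982) = 48.744046
Step 3 — Fn = 9.51 / 48.744046 ≈ 0.19510 (5 s.f.)

0.19510


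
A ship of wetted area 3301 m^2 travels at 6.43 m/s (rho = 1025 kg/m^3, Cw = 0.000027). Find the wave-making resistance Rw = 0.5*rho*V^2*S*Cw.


Formula: Rw = 0.5 * rho * V^2 * S * Cw
Step 1 — V^2 = 6.43^2 = 41.3449
Step 2 — 0.5 * rho * V^2 = 0.5 * 1025 * 41.3449 = 21189.26125
Step 3 — Rw = 21189.26125 * 3301 * 0.000027 ≈ 1888.5 N (5 s.f.)

1888.5 N


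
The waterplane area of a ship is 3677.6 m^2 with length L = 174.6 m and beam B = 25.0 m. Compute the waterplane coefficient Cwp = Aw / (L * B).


Formula: Cwp = Aw / (L * B)
Step 1 — L * B = 174.6 * 25.0 = 4365.0 m^2
Step 2 — Cwp = 3677.6 / 4365.0 ≈ 0.84252 (5 s.f.)

0.84252


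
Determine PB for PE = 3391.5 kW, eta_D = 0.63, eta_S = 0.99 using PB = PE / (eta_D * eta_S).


Formula: PB = PE / (eta_D * eta_S)
Step 1 — combined efficiency = eta_D * eta_S = 0.63 * 0.99 = 0.6237
Step 2 — PB = 3391.5 / 0.6237 ≈ 5437.7 kW (5 s.f.)

5437.7 kW


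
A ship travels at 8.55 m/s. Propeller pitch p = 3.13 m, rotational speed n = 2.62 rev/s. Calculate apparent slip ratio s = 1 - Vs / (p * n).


Formula: s = 1 - Vs / (p * n)
Step 1 — p * n = 3.13 * 2.62 = 8.2006
Step 2 — Vs / (p*n) = 8.55 / 8.2006 = 1.042607 (6 d.p.)
Step 3 — s = 1 - 1.042607 = -0.042607

-0.042607


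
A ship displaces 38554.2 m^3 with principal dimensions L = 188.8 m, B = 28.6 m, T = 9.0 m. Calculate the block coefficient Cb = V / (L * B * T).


Formula: Cb = V / (L * B * T)
Step 1 — L * B * T = 188.8 * 28.6 * 9.0 = 48597.12 m^3
Step 2 — Cb = 38554.2 / 48597.12 ≈ 0.79334 (5 s.f.)

0.79334


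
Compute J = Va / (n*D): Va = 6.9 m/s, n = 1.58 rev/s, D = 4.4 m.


Formula: J = Va / (n * D)
Step 1 — n * D = 1.58 * 4.4 = 6.952
Step 2 — J = 6.9 / 6.952 ≈ 0.99252 (5 s.f.)

0.99252


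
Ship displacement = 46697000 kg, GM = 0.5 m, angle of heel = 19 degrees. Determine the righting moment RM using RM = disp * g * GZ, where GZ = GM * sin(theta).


Formula: GZ = GM * sin(theta); RM = disp * g * GZ
Step 1 — GZ = 0.5 * sin(19°) = 0.5 * 0.325568 = 0.162784 m
Step 2 — RM = 46697000 * 9.81 * 0.162784 ≈ 74571000 N·m (5 s.f.)

74571000 N·m


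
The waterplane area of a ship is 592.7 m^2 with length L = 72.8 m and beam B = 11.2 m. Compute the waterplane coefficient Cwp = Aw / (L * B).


Formula: Cwp = Aw / (L * B)
Step 1 — L * B = 72.8 * 11.2 = 815.36 m^2
Step 2 — Cwp = 592.7 / 815.36 ≈ 0.72692 (5 s.f.)

0.72692


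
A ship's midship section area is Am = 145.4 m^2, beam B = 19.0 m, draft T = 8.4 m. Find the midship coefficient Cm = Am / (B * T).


Formula: Cm = Am / (B * T)
Step 1 — B * T = 19.0 * 8.4 = 159.6 m^2
Step 2 — Cm = 145.4 / 159.6 ≈ 0.91103 (5 s.f.)

0.91103


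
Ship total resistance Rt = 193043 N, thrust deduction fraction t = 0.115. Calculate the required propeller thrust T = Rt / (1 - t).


Formula: T = Rt / (1 - t)
Step 1 — (1 - t) = 1 - 0.115 = 0.885
Step 2 — T = 193043 / 0.885 ≈ 218130 N (5 s.f.)

218130 N


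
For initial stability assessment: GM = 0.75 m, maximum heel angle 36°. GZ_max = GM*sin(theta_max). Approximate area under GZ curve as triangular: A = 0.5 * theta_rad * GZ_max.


Formula: GZ_max = GM * sin(theta); Area = 0.5 * theta_rad * GZ_max
Step 1 — GZ_max = 0.75 * sin(36°) = 0.75 * 0.587785 = 0.440839 m
Step 2 — theta_rad = 36 * pi/180 = 0.628319 rad
Step 3 — Area = 0.5 * 0.628319 * 0.440839 ≈ 0.13849 m·rad (5 s.f.)

0.13849 m·rad


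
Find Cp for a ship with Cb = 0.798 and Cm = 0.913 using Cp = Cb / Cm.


Formula: Cp = Cb / Cm
Substituting: Cp = 0.798 / 0.913
Result: Cp ≈ 0.87404 (5 s.f.)

0.87404


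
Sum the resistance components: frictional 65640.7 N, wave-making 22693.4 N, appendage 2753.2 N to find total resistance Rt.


Formula: Rt = Rf + Rw + Ra
Substituting: Rt = 65640.7 + 22693.4 + 2753.2
Result: Rt = 91087.3 N

91087.3 N


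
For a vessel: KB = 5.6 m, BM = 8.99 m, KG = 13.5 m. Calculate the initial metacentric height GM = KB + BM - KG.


Formula: GM = KB + BM - KG
Step 1 — KM = KB + BM = 5.6 + 8.99 = 14.59 m
Step 2 — GM = KM - KG = 14.59 - 13.5 = 1.09 m

1.09 m


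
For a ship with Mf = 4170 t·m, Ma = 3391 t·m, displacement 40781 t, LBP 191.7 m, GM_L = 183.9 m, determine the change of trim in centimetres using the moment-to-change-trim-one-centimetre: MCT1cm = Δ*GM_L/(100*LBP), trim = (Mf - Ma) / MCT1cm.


Formula: net trimming moment = Mf - Ma; MCT1cm = Δ*GM_L/(100*LBP); trim = net moment / MCT1cm
Step 1 — net trimming moment = 4170 - 3391 = 779 t·m
Step 2 — MCT1cm = 40781 * 183.9 / (100 * 191.7) = 391.2168 t·m/cm
Step 3 — trim = 779 / 391.2168 ≈ 1.9912 cm (5 s.f.)

1.9912 cm


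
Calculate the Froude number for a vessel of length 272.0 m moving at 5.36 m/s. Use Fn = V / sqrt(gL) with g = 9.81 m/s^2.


Formula: Fn = V / sqrt(g * L)
Step 1 — g * L = 9.81 * 272.0 = 2668.32
Step 2 — sqrt(g * L) = sqrt(2668.32) = 51.655784
Step 3 — Fn = 5.36 / 51.655784 ≈ 0.10376 (5 s.f.)

0.10376


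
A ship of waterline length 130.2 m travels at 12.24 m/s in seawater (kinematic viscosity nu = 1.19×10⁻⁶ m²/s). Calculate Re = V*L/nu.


Formula: Re = V * L / nu
Step 1 — V * L = 12.24 * 130.2 = 1593.648 m^2/s
Step 2 — Re = 1593.648 / 1.19e-6 = 1.34e+09

1.34e+09


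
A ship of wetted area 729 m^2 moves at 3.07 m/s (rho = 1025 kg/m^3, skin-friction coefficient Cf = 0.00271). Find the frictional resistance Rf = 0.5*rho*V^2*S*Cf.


Formula: Rf = 0.5 * rho * V^2 * S * Cf
Step 1 — V^2 = 3.07^2 = 9.4249
Step 2 — 0.5 * rho * V^2 = 0.5 * 1025 * 9.4249 = 4830.26125
Step 3 — Rf = 4830.26125 * 729 * 0.00271 ≈ 9542.6 N (5 s.f.)

9542.6 N


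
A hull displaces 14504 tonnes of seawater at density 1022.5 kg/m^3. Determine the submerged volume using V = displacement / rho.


Formula: V = mass / rho
Step 1 — convert tonnes to kg: 14504 t * 1000 = 14504000 kg
Step 2 — V = 14504000 / 1022.5 ≈ 14185 m^3 (5 s.f.)

14185 m^3


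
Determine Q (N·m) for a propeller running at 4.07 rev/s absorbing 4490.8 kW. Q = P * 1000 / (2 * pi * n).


Formula: Q = P_W / (2 * pi * n)
Step 1 — P_W = 4490.8 kW * 1000 = 4490800.0 W
Step 2 — 2 * pi * n = 2 * pi * 4.07 = 25.572564
Step 3 — Q = 4490800.0 / 25.572564 ≈ 175610 N·m (5 s.f.)

175610 N·m


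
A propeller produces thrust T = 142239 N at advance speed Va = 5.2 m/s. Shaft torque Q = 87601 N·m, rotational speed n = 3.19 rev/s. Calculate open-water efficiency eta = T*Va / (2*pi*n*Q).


Formula: eta = T * Va / (2 * pi * n * Q)
Step 1 — numerator = T * Va = 142239 * 5.2 = 739642.8
Step 2 — 2 * pi * n = 2 * pi * 3.19 = 20.043361
Step 3 — denominator = 20.043361 * 87601 = 1755818.47
Step 4 — eta = 739642.8 / 1755818.47 ≈ 0.42125 (5 s.f.)

0.42125


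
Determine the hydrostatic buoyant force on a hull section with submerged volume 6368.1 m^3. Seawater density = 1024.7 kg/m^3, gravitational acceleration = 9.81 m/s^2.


Formula: Fb = rho * g * V
Substituting: Fb = 1024.7 * 9.81 * 6368.1
Intermediate: 1024.7 * 9.81 = 10052.307
Result: Fb = 10052.307 * 6368.1 ≈ 64014000 N (5 s.f.)

64014000 N


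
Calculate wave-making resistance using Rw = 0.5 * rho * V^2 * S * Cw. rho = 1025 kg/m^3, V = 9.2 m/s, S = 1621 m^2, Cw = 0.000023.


Formula: Rw = 0.5 * rho * V^2 * S * Cw
Step 1 — V^2 = 9.2^2 = 84.64
Step 2 — 0.5 * rho * V^2 = 0.5 * 1025 * 84.64 = 43378.0
Step 3 — Rw = 43378.0 * 1621 * 0.000023 ≈ 1617.3 N (5 s.f.)

1617.3 N


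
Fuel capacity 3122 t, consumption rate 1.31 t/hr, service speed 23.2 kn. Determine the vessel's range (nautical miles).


Formula: endurance = fuel / rate; range = endurance * speed
Step 1 — endurance = 3122 / 1.31 = 2383.2061 hours
Step 2 — range = 2383.2061 * 23.2 ≈ 55290 nautical miles (5 s.f.)

55290 NM


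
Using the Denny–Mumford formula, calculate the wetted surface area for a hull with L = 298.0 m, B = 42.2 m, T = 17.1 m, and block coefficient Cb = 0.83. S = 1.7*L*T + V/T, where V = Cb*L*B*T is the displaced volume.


Formula: S = 1.7*L*T + V/T with V = Cb*L*B*T, i.e. S = L * (1.7*T + Cb*B)
Step 1 — 1.7*T = 1.7 * 17.1 = 29.07 m
Step 2 — Cb*B = 0.83 * 42.2 = 35.026 m
Step 3 — 1.7*T + Cb*B = 29.07 + 35.026 = 64.096 m
Step 4 — S = 298.0 * 64.096 ≈ 19101 m^2 (5 s.f.)

19101 m^2


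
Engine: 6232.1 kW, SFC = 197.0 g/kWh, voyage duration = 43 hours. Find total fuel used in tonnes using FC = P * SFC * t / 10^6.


Formula: FC (tonnes) = P * SFC * t / 1,000,000
Step 1 — P * SFC * t = 6232.1 * 197.0 * 43 = 52792119.1 g
Step 2 — FC (tonnes) = 52792119.1 / 1,000,000 ≈ 52.792 tonnes (5 s.f.)

52.792 tonnes


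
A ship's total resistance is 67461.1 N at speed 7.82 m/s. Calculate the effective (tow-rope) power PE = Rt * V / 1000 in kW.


Formula: PE = Rt * V / 1000 (kW)
Step 1 — PE (W) = 67461.1 * 7.82 = 527545.802 W
Step 2 — PE (kW) = 527545.802 / 1000 ≈ 527.55 kW (5 s.f.)

527.55 kW


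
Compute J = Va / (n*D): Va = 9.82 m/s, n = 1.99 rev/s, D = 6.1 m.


Formula: J = Va / (n * D)
Step 1 — n * D = 1.99 * 6.1 = 12.139
Step 2 — J = 9.82 / 12.139 ≈ 0.80896 (5 s.f.)

0.80896


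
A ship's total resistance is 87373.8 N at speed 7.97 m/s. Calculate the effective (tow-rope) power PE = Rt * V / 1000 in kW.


Formula: PE = Rt * V / 1000 (kW)
Step 1 — PE (W) = 87373.8 * 7.97 = 696369.186 W
Step 2 — PE (kW) = 696369.186 / 1000 ≈ 696.37 kW (5 s.f.)

696.37 kW


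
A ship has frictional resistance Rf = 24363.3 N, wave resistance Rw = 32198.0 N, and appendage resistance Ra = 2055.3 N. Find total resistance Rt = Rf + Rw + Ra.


Formula: Rt = Rf + Rw + Ra
Substituting: Rt = 24363.3 + 32198.0 + 2055.3
Result: Rt = 58616.6 N

58616.6 N


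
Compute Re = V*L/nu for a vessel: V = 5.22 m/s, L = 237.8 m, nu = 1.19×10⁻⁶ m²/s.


Formula: Re = V * L / nu
Step 1 — V * L = 5.22 * 237.8 = 1241.316 m^2/s
Step 2 — Re = 1241.316 / 1.19e-6 = 1.04e+09

1.04e+09


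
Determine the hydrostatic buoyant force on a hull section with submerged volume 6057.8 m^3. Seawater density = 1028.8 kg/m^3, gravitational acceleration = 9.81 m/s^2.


Formula: Fb = rho * g * V
Substituting: Fb = 1028.8 * 9.81 * 6057.8
Intermediate: 1028.8 * 9.81 = 10092.528
Result: Fb = 10092.528 * 6057.8 ≈ 61139000 N (5 s.f.)

61139000 N


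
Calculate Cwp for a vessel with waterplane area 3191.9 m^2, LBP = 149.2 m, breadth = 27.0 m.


Formula: Cwp = Aw / (L * B)
Step 1 — L * B = 149.2 * 27.0 = 4028.4 m^2
Step 2 — Cwp = 3191.9 / 4028.4 ≈ 0.79235 (5 s.f.)

0.79235


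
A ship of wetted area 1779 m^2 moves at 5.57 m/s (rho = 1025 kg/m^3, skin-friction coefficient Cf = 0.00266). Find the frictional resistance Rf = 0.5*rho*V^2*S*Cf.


Formula: Rf = 0.5 * rho * V^2 * S * Cf
Step 1 — V^2 = 5.57^2 = 31.0249
Step 2 — 0.5 * rho * V^2 = 0.5 * 1025 * 31.0249 = 15900.26125
Step 3 — Rf = 15900.26125 * 1779 * 0.00266 ≈ 75242 N (5 s.f.)

75242 N


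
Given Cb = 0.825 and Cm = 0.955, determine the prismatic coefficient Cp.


Formula: Cp = Cb / Cm
Substituting: Cp = 0.825 / 0.955
Result: Cp ≈ 0.86387 (5 s.f.)

0.86387


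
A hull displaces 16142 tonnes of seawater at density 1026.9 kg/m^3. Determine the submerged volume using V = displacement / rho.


Formula: V = mass / rho
Step 1 — convert tonnes to kg: 16142 t * 1000 = 16142000 kg
Step 2 — V = 16142000 / 1026.9 ≈ 15719 m^3 (5 s.f.)

15719 m^3


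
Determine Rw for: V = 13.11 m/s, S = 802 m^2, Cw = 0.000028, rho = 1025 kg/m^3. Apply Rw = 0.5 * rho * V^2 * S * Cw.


Formula: Rw = 0.5 * rho * V^2 * S * Cw
Step 1 — V^2 = 13.11^2 = 171.8721
Step 2 — 0.5 * rho * V^2 = 0.5 * 1025 * 171.8721 = 88084.45125
Step 3 — Rw = 88084.45125 * 802 * 0.000028 ≈ 1978.0 N (5 s.f.)

1978.0 N


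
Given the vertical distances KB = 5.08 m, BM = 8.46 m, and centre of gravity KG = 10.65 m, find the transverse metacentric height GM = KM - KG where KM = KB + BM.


Formula: GM = KB + BM - KG
Step 1 — KM = KB + BM = 5.08 + 8.46 = 13.54 m
Step 2 — GM = KM - KG = 13.54 - 10.65 = 2.89 m

2.89 m


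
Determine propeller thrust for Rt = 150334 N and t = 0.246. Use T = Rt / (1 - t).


Formula: T = Rt / (1 - t)
Step 1 — (1 - t) = 1 - 0.246 = 0.754
Step 2 — T = 150334 / 0.754 ≈ 199380 N (5 s.f.)

199380 N


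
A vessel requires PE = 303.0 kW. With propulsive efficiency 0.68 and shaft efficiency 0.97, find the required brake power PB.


Formula: PB = PE / (eta_D * eta_S)
Step 1 — combined efficiency = eta_D * eta_S = 0.68 * 0.97 = 0.6596
Step 2 — PB = 303.0 / 0.6596 ≈ 459.37 kW (5 s.f.)

459.37 kW


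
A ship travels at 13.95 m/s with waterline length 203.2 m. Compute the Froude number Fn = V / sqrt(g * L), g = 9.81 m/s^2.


Formula: Fn = V / sqrt(g * L)
Step 1 — g * L = 9.81 * 203.2 = 1993.392
Step 2 — sqrt(g * L) = sqrt(1993.392) = 44.647419
Step 3 — Fn = 13.95 / 44.647419 ≈ 0.31245 (5 s.f.)

0.31245


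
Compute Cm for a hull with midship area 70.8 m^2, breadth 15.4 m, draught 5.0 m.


Formula: Cm = Am / (B * T)
Step 1 — B * T = 15.4 * 5.0 = 77.0 m^2
Step 2 — Cm = 70.8 / 77.0 ≈ 0.91948 (5 s.f.)

0.91948


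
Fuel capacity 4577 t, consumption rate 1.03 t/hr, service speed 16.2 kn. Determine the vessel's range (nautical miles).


Formula: endurance = fuel / rate; range = endurance * speed
Step 1 — endurance = 4577 / 1.03 = 4443.6893 hours
Step 2 — range = 4443.6893 * 16.2 ≈ 71988 nautical miles (5 s.f.)

71988 NM


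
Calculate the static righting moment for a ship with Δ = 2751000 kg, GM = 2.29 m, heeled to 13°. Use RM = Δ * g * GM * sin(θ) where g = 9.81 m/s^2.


Formula: GZ = GM * sin(theta); RM = disp * g * GZ
Step 1 — GZ = 2.29 * sin(13°) = 2.29 * 0.224951 = 0.515138 m
Step 2 — RM = 2751000 * 9.81 * 0.515138 ≈ 13902000 N·m (5 s.f.)

13902000 N·m


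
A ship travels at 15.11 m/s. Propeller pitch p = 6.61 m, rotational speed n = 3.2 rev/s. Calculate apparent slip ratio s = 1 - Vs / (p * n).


Formula: s = 1 - Vs / (p * n)
Step 1 — p * n = 6.61 * 3.2 = 21.152
Step 2 — Vs / (p*n) = 15.11 / 21.152 = 0.714353 (6 d.p.)
Step 3 — s = 1 - 0.714353 = 0.285647

0.285647


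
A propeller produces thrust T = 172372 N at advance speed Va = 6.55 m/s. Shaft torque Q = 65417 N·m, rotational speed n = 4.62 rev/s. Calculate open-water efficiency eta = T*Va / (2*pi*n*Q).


Formula: eta = T * Va / (2 * pi * n * Q)
Step 1 — numerator = T * Va = 172372 * 6.55 = 1129036.6
Step 2 — 2 * pi * n = 2 * pi * 4.62 = 29.028316
Step 3 — denominator = 29.028316 * 65417 = 1898945.35
Step 4 — eta = 1129036.6 / 1898945.35 ≈ 0.59456 (5 s.f.)

0.59456


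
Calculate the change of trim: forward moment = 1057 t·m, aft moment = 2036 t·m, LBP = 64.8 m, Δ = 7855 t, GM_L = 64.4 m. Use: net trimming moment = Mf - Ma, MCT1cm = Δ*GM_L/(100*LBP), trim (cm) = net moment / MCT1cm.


Formula: net trimming moment = Mf - Ma; MCT1cm = Δ*GM_L/(100*LBP); trim = net moment / MCT1cm
Step 1 — net trimming moment = 1057 - 2036 = -979 t·m
Step 2 — MCT1cm = 7855 * 64.4 / (100 * 64.8) = 78.0651 t·m/cm
Step 3 — trim = -979 / 78.0651 ≈ -12.541 cm (5 s.f.)

-12.541 cm


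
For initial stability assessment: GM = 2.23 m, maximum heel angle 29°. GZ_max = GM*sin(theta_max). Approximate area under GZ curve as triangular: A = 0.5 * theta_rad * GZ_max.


Formula: GZ_max = GM * sin(theta); Area = 0.5 * theta_rad * GZ_max
Step 1 — GZ_max = 2.23 * sin(29°) = 2.23 * 0.48481 = 1.081126 m
Step 2 — theta_rad = 29 * pi/180 = 0.506145 rad
Step 3 — Area = 0.5 * 0.506145 * 1.081126 ≈ 0.27360 m·rad (5 s.f.)

0.27360 m·rad


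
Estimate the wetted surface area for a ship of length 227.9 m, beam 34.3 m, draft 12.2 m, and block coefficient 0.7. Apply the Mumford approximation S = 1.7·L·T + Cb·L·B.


Formula: S = 1.7*L*T + V/T with V = Cb*L*B*T, i.e. S = L * (1.7*T + Cb*B)
Step 1 — 1.7*T = 1.7 * 12.2 = 20.74 m
Step 2 — Cb*B = 0.7 * 34.3 = 24.01 m
Step 3 — 1.7*T + Cb*B = 20.74 + 24.01 = 44.75 m
Step 4 — S = 227.9 * 44.75 ≈ 10199 m^2 (5 s.f.)

10199 m^2


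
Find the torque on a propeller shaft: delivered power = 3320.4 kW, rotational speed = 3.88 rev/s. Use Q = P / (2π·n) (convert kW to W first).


Formula: Q = P_W / (2 * pi * n)
Step 1 — P_W = 3320.4 kW * 1000 = 3320400.0 W
Step 2 — 2 * pi * n = 2 * pi * 3.88 = 24.378759
Step 3 — Q = 3320400.0 / 24.378759 ≈ 136200 N·m (5 s.f.)

136200 N·m


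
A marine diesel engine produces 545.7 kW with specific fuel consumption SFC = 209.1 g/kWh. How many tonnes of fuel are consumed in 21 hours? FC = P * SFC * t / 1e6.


Formula: FC (tonnes) = P * SFC * t / 1,000,000
Step 1 — P * SFC * t = 545.7 * 209.1 * 21 = 2396223.27 g
Step 2 — FC (tonnes) = 2396223.27 / 1,000,000 ≈ 2.3962 tonnes (5 s.f.)

2.3962 tonnes


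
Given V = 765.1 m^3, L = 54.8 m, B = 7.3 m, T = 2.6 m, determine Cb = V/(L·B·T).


Formula: Cb = V / (L * B * T)
Step 1 — L * B * T = 54.8 * 7.3 * 2.6 = 1040.104 m^3
Step 2 — Cb = 765.1 / 1040.104 ≈ 0.73560 (5 s.f.)

0.73560


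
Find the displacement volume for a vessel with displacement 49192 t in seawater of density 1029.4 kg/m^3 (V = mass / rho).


Formula: V = mass / rho
Step 1 — convert tonnes to kg: 49192 t * 1000 = 49192000 kg
Step 2 — V = 49192000 / 1029.4 ≈ 47787 m^3 (5 s.f.)

47787 m^3


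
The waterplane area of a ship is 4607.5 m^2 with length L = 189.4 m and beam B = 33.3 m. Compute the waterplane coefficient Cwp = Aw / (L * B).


Formula: Cwp = Aw / (L * B)
Step 1 — L * B = 189.4 * 33.3 = 6307.02 m^2
Step 2 — Cwp = 4607.5 / 6307.02 ≈ 0.73054 (5 s.f.)

0.73054


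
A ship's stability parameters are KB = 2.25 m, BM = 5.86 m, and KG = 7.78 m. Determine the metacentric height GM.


Formula: GM = KB + BM - KG
Step 1 — KM = KB + BM = 2.25 + 5.86 = 8.11 m
Step 2 — GM = KM - KG = 8.11 - 7.78 = 0.33 m

0.33 m


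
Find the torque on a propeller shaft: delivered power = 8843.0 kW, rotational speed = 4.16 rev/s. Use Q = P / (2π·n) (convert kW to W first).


Formula: Q = P_W / (2 * pi * n)
Step 1 — P_W = 8843.0 kW * 1000 = 8843000.0 W
Step 2 — 2 * pi * n = 2 * pi * 4.16 = 26.138051
Step 3 — Q = 8843000.0 / 26.138051 ≈ 338320 N·m (5 s.f.)

338320 N·m


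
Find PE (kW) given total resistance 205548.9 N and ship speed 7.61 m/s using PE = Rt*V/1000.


Formula: PE = Rt * V / 1000 (kW)
Step 1 — PE (W) = 205548.9 * 7.61 = 1564227.129 W
Step 2 — PE (kW) = 1564227.129 / 1000 ≈ 1564.2 kW (5 s.f.)

1564.2 kW


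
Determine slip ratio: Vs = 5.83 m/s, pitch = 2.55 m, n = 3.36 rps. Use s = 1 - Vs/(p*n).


Formula: s = 1 - Vs / (p * n)
Step 1 — p * n = 2.55 * 3.36 = 8.568
Step 2 — Vs / (p*n) = 5.83 / 8.568 = 0.680439 (6 d.p.)
Step 3 — s = 1 - 0.680439 = 0.319561

0.319561


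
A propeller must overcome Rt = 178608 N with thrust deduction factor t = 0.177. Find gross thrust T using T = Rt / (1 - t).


Formula: T = Rt / (1 - t)
Step 1 — (1 - t) = 1 - 0.177 = 0.823
Step 2 — T = 178608 / 0.823 ≈ 217020 N (5 s.f.)

217020 N


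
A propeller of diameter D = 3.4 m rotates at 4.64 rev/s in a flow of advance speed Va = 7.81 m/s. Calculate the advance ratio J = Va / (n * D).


Formula: J = Va / (n * D)
Step 1 — n * D = 4.64 * 3.4 = 15.776
Step 2 — J = 7.81 / 15.776 ≈ 0.49506 (5 s.f.)

0.49506


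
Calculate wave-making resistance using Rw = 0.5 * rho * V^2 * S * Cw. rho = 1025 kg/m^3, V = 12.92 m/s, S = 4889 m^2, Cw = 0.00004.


Formula: Rw = 0.5 * rho * V^2 * S * Cw
Step 1 — V^2 = 12.92^2 = 166.9264
Step 2 — 0.5 * rho * V^2 = 0.5 * 1025 * 166.9264 = 85549.78
Step 3 — Rw = 85549.78 * 4889 * 0.00004 ≈ 16730 N (5 s.f.)

16730 N


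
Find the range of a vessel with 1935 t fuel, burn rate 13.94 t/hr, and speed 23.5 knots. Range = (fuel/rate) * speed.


Formula: endurance = fuel / rate; range = endurance * speed
Step 1 — endurance = 1935 / 13.94 = 138.8092 hours
Step 2 — range = 138.8092 * 23.5 ≈ 3262.0 nautical miles (5 s.f.)

3262.0 NM


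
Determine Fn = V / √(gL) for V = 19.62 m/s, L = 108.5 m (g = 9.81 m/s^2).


Formula: Fn = V / sqrt(g * L)
Step 1 — g * L = 9.81 * 108.5 = 1064.385
Step 2 — sqrt(g * L) = sqrt(1064.385) = 32.624914
Step 3 — Fn = 19.62 / 32.624914 ≈ 0.60138 (5 s.f.)

0.60138


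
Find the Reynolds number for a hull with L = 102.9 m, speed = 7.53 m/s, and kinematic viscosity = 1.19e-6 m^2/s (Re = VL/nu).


Formula: Re = V * L / nu
Step 1 — V * L = 7.53 * 102.9 = 774.837 m^2/s
Step 2 — Re = 774.837 / 1.19e-6 = 6.51e+08

6.51e+08


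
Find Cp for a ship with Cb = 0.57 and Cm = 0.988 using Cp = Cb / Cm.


Formula: Cp = Cb / Cm
Substituting: Cp = 0.57 / 0.988
Result: Cp ≈ 0.57692 (5 s.f.)

0.57692


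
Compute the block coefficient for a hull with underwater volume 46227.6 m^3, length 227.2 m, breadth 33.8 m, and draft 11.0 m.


Formula: Cb = V / (L * B * T)
Step 1 — L * B * T = 227.2 * 33.8 * 11.0 = 84472.96 m^3
Step 2 — Cb = 46227.6 / 84472.96 ≈ 0.54725 (5 s.f.)

0.54725


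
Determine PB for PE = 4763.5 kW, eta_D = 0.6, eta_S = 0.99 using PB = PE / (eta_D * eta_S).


Formula: PB = PE / (eta_D * eta_S)
Step 1 — combined efficiency = eta_D * eta_S = 0.6 * 0.99 = 0.594
Step 2 — PB = 4763.5 / 0.594 ≈ 8019.4 kW (5 s.f.)

8019.4 kW


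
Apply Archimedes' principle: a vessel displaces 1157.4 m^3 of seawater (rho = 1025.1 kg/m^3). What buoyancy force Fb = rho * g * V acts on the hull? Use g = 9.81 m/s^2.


Formula: Fb = rho * g * V
Substituting: Fb = 1025.1 * 9.81 * 1157.4
Intermediate: 1025.1 * 9.81 = 10056.231
Result: Fb = 10056.231 * 1157.4 ≈ 11639000 N (5 s.f.)

11639000 N


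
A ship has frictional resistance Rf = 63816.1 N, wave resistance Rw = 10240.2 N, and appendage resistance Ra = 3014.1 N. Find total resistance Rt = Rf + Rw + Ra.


Formula: Rt = Rf + Rw + Ra
Substituting: Rt = 63816.1 + 10240.2 + 3014.1
Result: Rt = 77070.4 N

77070.4 N


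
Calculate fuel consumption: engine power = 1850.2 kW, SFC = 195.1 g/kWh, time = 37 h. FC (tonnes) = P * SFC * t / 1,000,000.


Formula: FC (tonnes) = P * SFC * t / 1,000,000
Step 1 — P * SFC * t = 1850.2 * 195.1 * 37 = 13356038.74 g
Step 2 — FC (tonnes) = 13356038.74 / 1,000,000 ≈ 13.356 tonnes (5 s.f.)

13.356 tonnes


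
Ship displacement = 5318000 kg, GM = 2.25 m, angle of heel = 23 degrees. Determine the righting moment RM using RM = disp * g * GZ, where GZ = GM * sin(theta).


Formula: GZ = GM * sin(theta); RM = disp * g * GZ
Step 1 — GZ = 2.25 * sin(23°) = 2.25 * 0.390731 = 0.879145 m
Step 2 — RM = 5318000 * 9.81 * 0.879145 ≈ 45865000 N·m (5 s.f.)

45865000 N·m


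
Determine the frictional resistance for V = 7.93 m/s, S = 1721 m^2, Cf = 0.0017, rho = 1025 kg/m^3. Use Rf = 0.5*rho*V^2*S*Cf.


Formula: Rf = 0.5 * rho * V^2 * S * Cf
Step 1 — V^2 = 7.93^2 = 62.8849
Step 2 — 0.5 * rho * V^2 = 0.5 * 1025 * 62.8849 = 32228.51125
Step 3 — Rf = 32228.51125 * 1721 * 0.0017 ≈ 94291 N (5 s.f.)

94291 N


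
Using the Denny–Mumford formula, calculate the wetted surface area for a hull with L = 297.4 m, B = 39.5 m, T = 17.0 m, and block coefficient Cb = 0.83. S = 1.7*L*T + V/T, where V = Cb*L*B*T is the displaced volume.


Formula: S = 1.7*L*T + V/T with V = Cb*L*B*T, i.e. S = L * (1.7*T + Cb*B)
Step 1 — 1.7*T = 1.7 * 17.0 = 28.9 m
Step 2 — Cb*B = 0.83 * 39.5 = 32.785 m
Step 3 — 1.7*T + Cb*B = 28.9 + 32.785 = 61.685 m
Step 4 — S = 297.4 * 61.685 ≈ 18345 m^2 (5 s.f.)

18345 m^2


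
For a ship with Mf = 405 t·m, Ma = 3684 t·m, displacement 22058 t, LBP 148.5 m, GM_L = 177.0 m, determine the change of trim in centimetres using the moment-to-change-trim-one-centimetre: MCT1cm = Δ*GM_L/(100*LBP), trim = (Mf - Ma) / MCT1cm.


Formula: net trimming moment = Mf - Ma; MCT1cm = Δ*GM_L/(100*LBP); trim = net moment / MCT1cm
Step 1 — net trimming moment = 405 - 3684 = -3279 t·m
Step 2 — MCT1cm = 22058 * 177.0 / (100 * 148.5) = 262.9135 t·m/cm
Step 3 — trim = -3279 / 262.9135 ≈ -12.472 cm (5 s.f.)

-12.472 cm


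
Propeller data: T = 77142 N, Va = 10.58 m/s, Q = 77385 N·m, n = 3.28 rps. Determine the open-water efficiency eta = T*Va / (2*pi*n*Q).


Formula: eta = T * Va / (2 * pi * n * Q)
Step 1 — numerator = T * Va = 77142 * 10.58 = 816162.36
Step 2 — 2 * pi * n = 2 * pi * 3.28 = 20.608848
Step 3 — denominator = 20.608848 * 77385 = 1594815.7
Step 4 — eta = 816162.36 / 1594815.7 ≈ 0.51176 (5 s.f.)

0.51176


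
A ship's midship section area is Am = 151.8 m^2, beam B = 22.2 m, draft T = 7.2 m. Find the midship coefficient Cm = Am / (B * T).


Formula: Cm = Am / (B * T)
Step 1 — B * T = 22.2 * 7.2 = 159.84 m^2
Step 2 — Cm = 151.8 / 159.84 ≈ 0.94970 (5 s.f.)

0.94970


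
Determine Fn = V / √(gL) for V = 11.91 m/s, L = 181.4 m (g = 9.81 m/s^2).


Formula: Fn = V / sqrt(g * L)
Step 1 — g * L = 9.81 * 181.4 = 1779.534
Step 2 — sqrt(g * L) = sqrt(1779.534) = 42.184523
Step 3 — Fn = 11.91 / 42.184523 ≈ 0.28233 (5 s.f.)

0.28233


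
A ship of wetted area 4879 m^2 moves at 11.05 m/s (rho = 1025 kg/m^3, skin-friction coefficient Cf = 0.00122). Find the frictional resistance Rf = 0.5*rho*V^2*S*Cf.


Formula: Rf = 0.5 * rho * V^2 * S * Cf
Step 1 — V^2 = 11.05^2 = 122.1025
Step 2 — 0.5 * rho * V^2 = 0.5 * 1025 * 122.1025 = 62577.53125
Step 3 — Rf = 62577.53125 * 4879 * 0.00122 ≈ 372490 N (5 s.f.)

372490 N


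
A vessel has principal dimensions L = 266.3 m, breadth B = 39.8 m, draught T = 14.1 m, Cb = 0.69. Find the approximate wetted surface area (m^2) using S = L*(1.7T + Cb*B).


Formula: S = 1.7*L*T + V/T with V = Cb*L*B*T, i.e. S = L * (1.7*T + Cb*B)
Step 1 — 1.7*T = 1.7 * 14.1 = 23.97 m
Step 2 — Cb*B = 0.69 * 39.8 = 27.462 m
Step 3 — 1.7*T + Cb*B = 23.97 + 27.462 = 51.432 m
Step 4 — S = 266.3 * 51.432 ≈ 13696 m^2 (5 s.f.)

13696 m^2


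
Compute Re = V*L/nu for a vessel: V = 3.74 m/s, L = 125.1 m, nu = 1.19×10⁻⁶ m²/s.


Formula: Re = V * L / nu
Step 1 — V * L = 3.74 * 125.1 = 467.874 m^2/s
Step 2 — Re = 467.874 / 1.19e-6 = 3.93e+08

3.93e+08


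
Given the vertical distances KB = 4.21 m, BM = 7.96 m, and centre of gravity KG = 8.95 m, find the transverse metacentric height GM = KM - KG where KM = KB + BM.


Formula: GM = KB + BM - KG
Step 1 — KM = KB + BM = 4.21 + 7.96 = 12.17 m
Step 2 — GM = KM - KG = 12.17 - 8.95 = 3.22 m

3.22 m


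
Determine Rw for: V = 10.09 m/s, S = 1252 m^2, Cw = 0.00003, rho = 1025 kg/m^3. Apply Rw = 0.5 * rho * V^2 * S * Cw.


Formula: Rw = 0.5 * rho * V^2 * S * Cw
Step 1 — V^2 = 10.09^2 = 101.8081
Step 2 — 0.5 * rho * V^2 = 0.5 * 1025 * 101.8081 = 52176.65125
Step 3 — Rw = 52176.65125 * 1252 * 0.00003 ≈ 1959.8 N (5 s.f.)

1959.8 N


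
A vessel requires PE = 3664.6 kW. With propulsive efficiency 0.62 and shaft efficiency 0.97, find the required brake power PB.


Formula: PB = PE / (eta_D * eta_S)
Step 1 — combined efficiency = eta_D * eta_S = 0.62 * 0.97 = 0.6014
Step 2 — PB = 3664.6 / 0.6014 ≈ 6093.4 kW (5 s.f.)

6093.4 kW


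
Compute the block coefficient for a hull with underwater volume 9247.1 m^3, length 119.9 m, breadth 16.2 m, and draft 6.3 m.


Formula: Cb = V / (L * B * T)
Step 1 — L * B * T = 119.9 * 16.2 * 6.3 = 12236.994 m^3
Step 2 — Cb = 9247.1 / 12236.994 ≈ 0.75567 (5 s.f.)

0.75567


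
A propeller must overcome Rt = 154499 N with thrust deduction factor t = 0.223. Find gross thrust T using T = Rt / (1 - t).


Formula: T = Rt / (1 - t)
Step 1 — (1 - t) = 1 - 0.223 = 0.777
Step 2 — T = 154499 / 0.777 ≈ 198840 N (5 s.f.)

198840 N


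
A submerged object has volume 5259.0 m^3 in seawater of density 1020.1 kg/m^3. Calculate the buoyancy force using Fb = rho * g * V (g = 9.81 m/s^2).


Formula: Fb = rho * g * V
Substituting: Fb = 1020.1 * 9.81 * 5259.0
Intermediate: 1020.1 * 9.81 = 10007.181
Result: Fb = 10007.181 * 5259.0 ≈ 52628000 N (5 s.f.)

52628000 N


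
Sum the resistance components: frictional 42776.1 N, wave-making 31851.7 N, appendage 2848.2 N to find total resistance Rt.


Formula: Rt = Rf + Rw + Ra
Substituting: Rt = 42776.1 + 31851.7 + 2848.2
Result: Rt = 77476.0 N

77476.0 N


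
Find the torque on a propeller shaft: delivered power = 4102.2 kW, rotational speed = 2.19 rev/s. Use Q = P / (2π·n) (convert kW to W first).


Formula: Q = P_W / (2 * pi * n)
Step 1 — P_W = 4102.2 kW * 1000 = 4102200.0 W
Step 2 — 2 * pi * n = 2 * pi * 2.19 = 13.760176
Step 3 — Q = 4102200.0 / 13.760176 ≈ 298120 N·m (5 s.f.)

298120 N·m


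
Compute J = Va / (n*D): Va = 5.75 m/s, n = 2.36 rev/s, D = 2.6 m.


Formula: J = Va / (n * D)
Step 1 — n * D = 2.36 * 2.6 = 6.136
Step 2 — J = 5.75 / 6.136 ≈ 0.93709 (5 s.f.)

0.93709


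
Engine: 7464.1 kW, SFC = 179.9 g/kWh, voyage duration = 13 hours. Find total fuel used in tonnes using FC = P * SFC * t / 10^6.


Formula: FC (tonnes) = P * SFC * t / 1,000,000
Step 1 — P * SFC * t = 7464.1 * 179.9 * 13 = 17456290.67 g
Step 2 — FC (tonnes) = 17456290.67 / 1,000,000 ≈ 17.456 tonnes (5 s.f.)

17.456 tonnes


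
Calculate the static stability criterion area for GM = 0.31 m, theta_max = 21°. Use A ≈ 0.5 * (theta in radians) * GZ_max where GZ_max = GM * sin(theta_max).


Formula: GZ_max = GM * sin(theta); Area = 0.5 * theta_rad * GZ_max
Step 1 — GZ_max = 0.31 * sin(21°) = 0.31 * 0.358368 = 0.111094 m
Step 2 — theta_rad = 21 * pi/180 = 0.366519 rad
Step 3 — Area = 0.5 * 0.366519 * 0.111094 ≈ 0.020359 m·rad (5 s.f.)

0.020359 m·rad


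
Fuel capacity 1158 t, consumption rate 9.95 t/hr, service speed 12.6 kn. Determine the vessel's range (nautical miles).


Formula: endurance = fuel / rate; range = endurance * speed
Step 1 — endurance = 1158 / 9.95 = 116.3819 hours
Step 2 — range = 116.3819 * 12.6 ≈ 1466.4 nautical miles (5 s.f.)

1466.4 NM


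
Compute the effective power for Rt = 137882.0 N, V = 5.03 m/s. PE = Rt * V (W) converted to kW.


Formula: PE = Rt * V / 1000 (kW)
Step 1 — PE (W) = 137882.0 * 5.03 = 693546.46 W
Step 2 — PE (kW) = 693546.46 / 1000 ≈ 693.55 kW (5 s.f.)

693.55 kW


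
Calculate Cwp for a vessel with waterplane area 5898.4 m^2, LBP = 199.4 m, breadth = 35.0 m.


Formula: Cwp = Aw / (L * B)
Step 1 — L * B = 199.4 * 35.0 = 6979.0 m^2
Step 2 — Cwp = 5898.4 / 6979.0 ≈ 0.84516 (5 s.f.)

0.84516


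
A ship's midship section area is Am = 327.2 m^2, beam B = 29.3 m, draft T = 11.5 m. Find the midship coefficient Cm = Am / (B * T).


Formula: Cm = Am / (B * T)
Step 1 — B * T = 29.3 * 11.5 = 336.95 m^2
Step 2 — Cm = 327.2 / 336.95 ≈ 0.97106 (5 s.f.)

0.97106


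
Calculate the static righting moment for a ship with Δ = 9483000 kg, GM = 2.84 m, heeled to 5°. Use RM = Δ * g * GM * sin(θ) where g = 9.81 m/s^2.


Formula: GZ = GM * sin(theta); RM = disp * g * GZ
Step 1 — GZ = 2.84 * sin(5°) = 2.84 * 0.087156 = 0.247523 m
Step 2 — RM = 9483000 * 9.81 * 0.247523 ≈ 23027000 N·m (5 s.f.)

23027000 N·m
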